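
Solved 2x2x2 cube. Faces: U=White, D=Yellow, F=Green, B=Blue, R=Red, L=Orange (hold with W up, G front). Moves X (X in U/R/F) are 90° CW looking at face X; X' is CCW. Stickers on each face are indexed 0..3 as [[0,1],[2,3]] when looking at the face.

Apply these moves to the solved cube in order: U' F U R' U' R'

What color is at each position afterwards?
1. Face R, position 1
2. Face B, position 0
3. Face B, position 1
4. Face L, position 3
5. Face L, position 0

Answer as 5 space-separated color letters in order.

After move 1 (U'): U=WWWW F=OOGG R=GGRR B=RRBB L=BBOO
After move 2 (F): F=GOGO U=WWOB R=WGWR D=RGYY L=BYOY
After move 3 (U): U=OWBW F=WGGO R=RRWR B=BYBB L=GOOY
After move 4 (R'): R=RRRW U=OBBB F=WWGW D=RGYO B=YYGB
After move 5 (U'): U=BBOB F=GOGW R=WWRW B=RRGB L=YYOY
After move 6 (R'): R=WWWR U=BGOR F=GBGB D=ROYW B=ORGB
Query 1: R[1] = W
Query 2: B[0] = O
Query 3: B[1] = R
Query 4: L[3] = Y
Query 5: L[0] = Y

Answer: W O R Y Y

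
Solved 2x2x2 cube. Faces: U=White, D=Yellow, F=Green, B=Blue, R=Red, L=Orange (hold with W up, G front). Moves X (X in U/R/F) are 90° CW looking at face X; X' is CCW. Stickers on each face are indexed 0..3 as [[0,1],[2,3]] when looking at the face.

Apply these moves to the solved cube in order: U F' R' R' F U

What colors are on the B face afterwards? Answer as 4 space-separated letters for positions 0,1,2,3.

Answer: G G G B

Derivation:
After move 1 (U): U=WWWW F=RRGG R=BBRR B=OOBB L=GGOO
After move 2 (F'): F=RGRG U=WWBR R=YBYR D=GOYY L=GWOW
After move 3 (R'): R=BRYY U=WBBO F=RWRR D=GGYG B=YOOB
After move 4 (R'): R=RYBY U=WOBY F=RBRO D=GWYR B=GOGB
After move 5 (F): F=RROB U=WOWW R=BYYY D=BRYR L=GGOW
After move 6 (U): U=WWWO F=BYOB R=GOYY B=GGGB L=RROW
Query: B face = GGGB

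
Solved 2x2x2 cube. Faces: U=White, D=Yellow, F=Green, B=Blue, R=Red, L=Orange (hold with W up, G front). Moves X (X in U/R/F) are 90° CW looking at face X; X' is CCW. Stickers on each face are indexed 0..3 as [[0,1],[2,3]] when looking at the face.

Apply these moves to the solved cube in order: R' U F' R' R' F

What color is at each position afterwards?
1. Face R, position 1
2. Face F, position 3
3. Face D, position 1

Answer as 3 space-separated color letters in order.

After move 1 (R'): R=RRRR U=WBWB F=GWGW D=YGYG B=YBYB
After move 2 (U): U=WWBB F=RRGW R=YBRR B=OOYB L=GWOO
After move 3 (F'): F=RWRG U=WWYR R=GBYR D=WOYG L=GBOB
After move 4 (R'): R=BRGY U=WYYO F=RWRR D=WWYG B=GOOB
After move 5 (R'): R=RYBG U=WOYG F=RYRO D=WWYR B=GOWB
After move 6 (F): F=RROY U=WOBB R=YYGG D=BRYR L=GWOW
Query 1: R[1] = Y
Query 2: F[3] = Y
Query 3: D[1] = R

Answer: Y Y R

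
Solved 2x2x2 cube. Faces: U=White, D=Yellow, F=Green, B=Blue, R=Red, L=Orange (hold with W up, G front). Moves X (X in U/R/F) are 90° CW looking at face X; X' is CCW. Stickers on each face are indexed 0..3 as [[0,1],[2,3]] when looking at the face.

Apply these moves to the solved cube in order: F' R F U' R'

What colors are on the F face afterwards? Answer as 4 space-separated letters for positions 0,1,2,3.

After move 1 (F'): F=GGGG U=WWRR R=YRYR D=OOYY L=OWOW
After move 2 (R): R=YYRR U=WGRG F=GOGY D=OBYB B=RBWB
After move 3 (F): F=GGYO U=WGWW R=RYGR D=RYYB L=OOOB
After move 4 (U'): U=GWWW F=OOYO R=GGGR B=RYWB L=RBOB
After move 5 (R'): R=GRGG U=GWWR F=OWYW D=ROYO B=BYYB
Query: F face = OWYW

Answer: O W Y W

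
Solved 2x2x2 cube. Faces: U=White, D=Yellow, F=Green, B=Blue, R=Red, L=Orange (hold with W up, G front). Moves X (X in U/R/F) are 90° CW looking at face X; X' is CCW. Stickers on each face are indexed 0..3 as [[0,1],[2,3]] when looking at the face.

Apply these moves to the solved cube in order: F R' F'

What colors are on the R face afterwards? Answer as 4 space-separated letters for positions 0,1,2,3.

Answer: G R R W

Derivation:
After move 1 (F): F=GGGG U=WWOO R=WRWR D=RRYY L=OYOY
After move 2 (R'): R=RRWW U=WBOB F=GWGO D=RGYG B=YBRB
After move 3 (F'): F=WOGG U=WBRW R=GRRW D=YYYG L=OBOO
Query: R face = GRRW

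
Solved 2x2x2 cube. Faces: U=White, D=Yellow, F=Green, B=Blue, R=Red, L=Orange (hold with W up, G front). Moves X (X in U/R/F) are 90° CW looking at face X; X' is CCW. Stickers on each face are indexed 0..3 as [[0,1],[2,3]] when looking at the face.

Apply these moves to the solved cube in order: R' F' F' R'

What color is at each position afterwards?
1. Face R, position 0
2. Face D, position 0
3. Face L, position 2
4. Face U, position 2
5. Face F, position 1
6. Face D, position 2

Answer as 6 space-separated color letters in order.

After move 1 (R'): R=RRRR U=WBWB F=GWGW D=YGYG B=YBYB
After move 2 (F'): F=WWGG U=WBRR R=GRYR D=OOYG L=OBOW
After move 3 (F'): F=WGWG U=WBGY R=OROR D=BWYG L=OROR
After move 4 (R'): R=RROO U=WYGY F=WBWY D=BGYG B=GBWB
Query 1: R[0] = R
Query 2: D[0] = B
Query 3: L[2] = O
Query 4: U[2] = G
Query 5: F[1] = B
Query 6: D[2] = Y

Answer: R B O G B Y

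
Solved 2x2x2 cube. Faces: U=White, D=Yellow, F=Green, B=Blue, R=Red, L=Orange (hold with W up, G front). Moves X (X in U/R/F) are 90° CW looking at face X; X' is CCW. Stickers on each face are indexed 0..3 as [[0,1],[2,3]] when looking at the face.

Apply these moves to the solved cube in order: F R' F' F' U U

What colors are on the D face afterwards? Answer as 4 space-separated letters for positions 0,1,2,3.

Answer: B O Y G

Derivation:
After move 1 (F): F=GGGG U=WWOO R=WRWR D=RRYY L=OYOY
After move 2 (R'): R=RRWW U=WBOB F=GWGO D=RGYG B=YBRB
After move 3 (F'): F=WOGG U=WBRW R=GRRW D=YYYG L=OBOO
After move 4 (F'): F=OGWG U=WBGR R=YRYW D=BOYG L=OWOR
After move 5 (U): U=GWRB F=YRWG R=YBYW B=OWRB L=OGOR
After move 6 (U): U=RGBW F=YBWG R=OWYW B=OGRB L=YROR
Query: D face = BOYG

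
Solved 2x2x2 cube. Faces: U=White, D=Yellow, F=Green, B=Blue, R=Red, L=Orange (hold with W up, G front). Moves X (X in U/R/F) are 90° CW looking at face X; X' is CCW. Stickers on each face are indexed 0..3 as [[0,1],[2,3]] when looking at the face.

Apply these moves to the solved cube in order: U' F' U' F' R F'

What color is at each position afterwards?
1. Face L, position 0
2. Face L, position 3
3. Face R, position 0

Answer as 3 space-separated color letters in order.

After move 1 (U'): U=WWWW F=OOGG R=GGRR B=RRBB L=BBOO
After move 2 (F'): F=OGOG U=WWGR R=YGYR D=BOYY L=BWOW
After move 3 (U'): U=WRWG F=BWOG R=OGYR B=YGBB L=RROW
After move 4 (F'): F=WGBO U=WROY R=OGBR D=RWYY L=RGOW
After move 5 (R): R=BORG U=WGOO F=WWBY D=RBYY B=YGRB
After move 6 (F'): F=WYWB U=WGBR R=BORG D=GWYY L=ROOO
Query 1: L[0] = R
Query 2: L[3] = O
Query 3: R[0] = B

Answer: R O B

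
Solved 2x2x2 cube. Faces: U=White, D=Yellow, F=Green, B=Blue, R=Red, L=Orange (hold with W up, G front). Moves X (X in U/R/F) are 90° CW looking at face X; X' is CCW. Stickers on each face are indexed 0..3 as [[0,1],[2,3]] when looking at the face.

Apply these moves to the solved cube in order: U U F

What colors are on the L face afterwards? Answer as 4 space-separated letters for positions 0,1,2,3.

Answer: R Y O Y

Derivation:
After move 1 (U): U=WWWW F=RRGG R=BBRR B=OOBB L=GGOO
After move 2 (U): U=WWWW F=BBGG R=OORR B=GGBB L=RROO
After move 3 (F): F=GBGB U=WWOR R=WOWR D=ROYY L=RYOY
Query: L face = RYOY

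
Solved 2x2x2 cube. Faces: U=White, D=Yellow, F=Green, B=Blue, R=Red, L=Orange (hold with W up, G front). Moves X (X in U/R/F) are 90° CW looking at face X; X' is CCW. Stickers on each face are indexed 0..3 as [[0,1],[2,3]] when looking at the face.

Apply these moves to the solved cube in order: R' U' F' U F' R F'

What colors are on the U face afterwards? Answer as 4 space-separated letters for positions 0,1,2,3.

Answer: G G B R

Derivation:
After move 1 (R'): R=RRRR U=WBWB F=GWGW D=YGYG B=YBYB
After move 2 (U'): U=BBWW F=OOGW R=GWRR B=RRYB L=YBOO
After move 3 (F'): F=OWOG U=BBGR R=GWYR D=BOYG L=YWOW
After move 4 (U): U=GBRB F=GWOG R=RRYR B=YWYB L=OWOW
After move 5 (F'): F=WGGO U=GBRY R=ORBR D=WWYG L=OBOR
After move 6 (R): R=BORR U=GGRO F=WWGG D=WYYY B=YWBB
After move 7 (F'): F=WGWG U=GGBR R=YOWR D=BRYY L=OOOR
Query: U face = GGBR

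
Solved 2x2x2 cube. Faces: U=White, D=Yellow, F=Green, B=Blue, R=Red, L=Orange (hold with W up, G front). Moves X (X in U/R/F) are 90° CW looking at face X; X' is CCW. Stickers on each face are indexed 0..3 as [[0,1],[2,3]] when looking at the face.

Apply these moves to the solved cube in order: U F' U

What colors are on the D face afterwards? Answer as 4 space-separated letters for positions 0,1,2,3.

Answer: G O Y Y

Derivation:
After move 1 (U): U=WWWW F=RRGG R=BBRR B=OOBB L=GGOO
After move 2 (F'): F=RGRG U=WWBR R=YBYR D=GOYY L=GWOW
After move 3 (U): U=BWRW F=YBRG R=OOYR B=GWBB L=RGOW
Query: D face = GOYY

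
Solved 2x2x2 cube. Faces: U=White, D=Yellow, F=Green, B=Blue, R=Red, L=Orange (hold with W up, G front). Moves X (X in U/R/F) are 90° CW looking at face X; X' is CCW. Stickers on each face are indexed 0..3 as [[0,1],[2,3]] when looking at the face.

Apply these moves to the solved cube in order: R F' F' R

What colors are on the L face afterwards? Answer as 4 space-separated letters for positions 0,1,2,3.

After move 1 (R): R=RRRR U=WGWG F=GYGY D=YBYB B=WBWB
After move 2 (F'): F=YYGG U=WGRR R=BRYR D=OOYB L=OGOW
After move 3 (F'): F=YGYG U=WGBY R=OROR D=GWYB L=OROR
After move 4 (R): R=OORR U=WGBG F=YWYB D=GWYW B=YBGB
Query: L face = OROR

Answer: O R O R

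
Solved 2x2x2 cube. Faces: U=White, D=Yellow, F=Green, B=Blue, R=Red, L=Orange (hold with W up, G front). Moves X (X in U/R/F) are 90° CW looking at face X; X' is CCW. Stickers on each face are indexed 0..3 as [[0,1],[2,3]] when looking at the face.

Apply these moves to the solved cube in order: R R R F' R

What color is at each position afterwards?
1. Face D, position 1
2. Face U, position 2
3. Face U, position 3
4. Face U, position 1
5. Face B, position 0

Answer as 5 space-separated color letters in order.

After move 1 (R): R=RRRR U=WGWG F=GYGY D=YBYB B=WBWB
After move 2 (R): R=RRRR U=WYWY F=GBGB D=YWYW B=GBGB
After move 3 (R): R=RRRR U=WBWB F=GWGW D=YGYG B=YBYB
After move 4 (F'): F=WWGG U=WBRR R=GRYR D=OOYG L=OBOW
After move 5 (R): R=YGRR U=WWRG F=WOGG D=OYYY B=RBBB
Query 1: D[1] = Y
Query 2: U[2] = R
Query 3: U[3] = G
Query 4: U[1] = W
Query 5: B[0] = R

Answer: Y R G W R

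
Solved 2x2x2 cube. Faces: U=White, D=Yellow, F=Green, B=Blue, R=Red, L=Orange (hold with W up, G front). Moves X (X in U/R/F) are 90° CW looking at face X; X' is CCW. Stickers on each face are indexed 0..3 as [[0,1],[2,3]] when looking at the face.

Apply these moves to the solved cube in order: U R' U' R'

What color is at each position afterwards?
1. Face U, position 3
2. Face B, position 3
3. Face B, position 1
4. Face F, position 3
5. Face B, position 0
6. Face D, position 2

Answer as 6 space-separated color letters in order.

Answer: B B R W G Y

Derivation:
After move 1 (U): U=WWWW F=RRGG R=BBRR B=OOBB L=GGOO
After move 2 (R'): R=BRBR U=WBWO F=RWGW D=YRYG B=YOYB
After move 3 (U'): U=BOWW F=GGGW R=RWBR B=BRYB L=YOOO
After move 4 (R'): R=WRRB U=BYWB F=GOGW D=YGYW B=GRRB
Query 1: U[3] = B
Query 2: B[3] = B
Query 3: B[1] = R
Query 4: F[3] = W
Query 5: B[0] = G
Query 6: D[2] = Y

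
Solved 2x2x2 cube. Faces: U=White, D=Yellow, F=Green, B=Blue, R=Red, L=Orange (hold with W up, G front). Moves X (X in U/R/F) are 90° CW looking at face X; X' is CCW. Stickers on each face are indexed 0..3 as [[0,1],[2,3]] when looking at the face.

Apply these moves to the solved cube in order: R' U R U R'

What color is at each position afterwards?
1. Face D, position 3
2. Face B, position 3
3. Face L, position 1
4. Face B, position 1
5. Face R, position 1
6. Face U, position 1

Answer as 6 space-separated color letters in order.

Answer: G B G W B W

Derivation:
After move 1 (R'): R=RRRR U=WBWB F=GWGW D=YGYG B=YBYB
After move 2 (U): U=WWBB F=RRGW R=YBRR B=OOYB L=GWOO
After move 3 (R): R=RYRB U=WRBW F=RGGG D=YYYO B=BOWB
After move 4 (U): U=BWWR F=RYGG R=BORB B=GWWB L=RGOO
After move 5 (R'): R=OBBR U=BWWG F=RWGR D=YYYG B=OWYB
Query 1: D[3] = G
Query 2: B[3] = B
Query 3: L[1] = G
Query 4: B[1] = W
Query 5: R[1] = B
Query 6: U[1] = W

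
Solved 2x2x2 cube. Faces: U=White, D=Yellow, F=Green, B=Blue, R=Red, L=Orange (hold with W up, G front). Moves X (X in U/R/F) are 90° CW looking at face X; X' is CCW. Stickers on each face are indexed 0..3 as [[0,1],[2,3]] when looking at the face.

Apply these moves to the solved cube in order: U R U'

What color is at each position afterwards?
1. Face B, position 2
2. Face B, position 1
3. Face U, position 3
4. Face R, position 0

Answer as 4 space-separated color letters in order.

After move 1 (U): U=WWWW F=RRGG R=BBRR B=OOBB L=GGOO
After move 2 (R): R=RBRB U=WRWG F=RYGY D=YBYO B=WOWB
After move 3 (U'): U=RGWW F=GGGY R=RYRB B=RBWB L=WOOO
Query 1: B[2] = W
Query 2: B[1] = B
Query 3: U[3] = W
Query 4: R[0] = R

Answer: W B W R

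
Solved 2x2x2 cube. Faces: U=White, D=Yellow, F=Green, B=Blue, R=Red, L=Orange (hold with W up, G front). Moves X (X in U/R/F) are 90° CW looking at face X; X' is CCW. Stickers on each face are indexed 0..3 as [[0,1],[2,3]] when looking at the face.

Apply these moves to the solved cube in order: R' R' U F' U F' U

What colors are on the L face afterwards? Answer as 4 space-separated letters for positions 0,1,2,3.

After move 1 (R'): R=RRRR U=WBWB F=GWGW D=YGYG B=YBYB
After move 2 (R'): R=RRRR U=WYWY F=GBGB D=YWYW B=GBGB
After move 3 (U): U=WWYY F=RRGB R=GBRR B=OOGB L=GBOO
After move 4 (F'): F=RBRG U=WWGR R=WBYR D=BOYW L=GYOY
After move 5 (U): U=GWRW F=WBRG R=OOYR B=GYGB L=RBOY
After move 6 (F'): F=BGWR U=GWOY R=OOBR D=BYYW L=RWOR
After move 7 (U): U=OGYW F=OOWR R=GYBR B=RWGB L=BGOR
Query: L face = BGOR

Answer: B G O R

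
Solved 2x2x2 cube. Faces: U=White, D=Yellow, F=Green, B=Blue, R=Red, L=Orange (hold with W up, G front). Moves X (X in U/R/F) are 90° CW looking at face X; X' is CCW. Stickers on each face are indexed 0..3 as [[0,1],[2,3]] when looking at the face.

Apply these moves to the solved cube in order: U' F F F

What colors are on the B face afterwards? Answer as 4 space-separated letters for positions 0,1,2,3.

Answer: R R B B

Derivation:
After move 1 (U'): U=WWWW F=OOGG R=GGRR B=RRBB L=BBOO
After move 2 (F): F=GOGO U=WWOB R=WGWR D=RGYY L=BYOY
After move 3 (F): F=GGOO U=WWYY R=OGBR D=WWYY L=BROG
After move 4 (F): F=OGOG U=WWGR R=YGYR D=BOYY L=BWOW
Query: B face = RRBB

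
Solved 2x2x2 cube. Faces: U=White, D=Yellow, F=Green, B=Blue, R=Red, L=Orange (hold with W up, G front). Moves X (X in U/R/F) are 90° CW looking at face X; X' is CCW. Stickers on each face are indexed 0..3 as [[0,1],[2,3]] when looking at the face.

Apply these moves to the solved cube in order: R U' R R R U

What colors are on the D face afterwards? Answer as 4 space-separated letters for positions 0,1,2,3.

After move 1 (R): R=RRRR U=WGWG F=GYGY D=YBYB B=WBWB
After move 2 (U'): U=GGWW F=OOGY R=GYRR B=RRWB L=WBOO
After move 3 (R): R=RGRY U=GOWY F=OBGB D=YWYR B=WRGB
After move 4 (R): R=RRYG U=GBWB F=OWGR D=YGYW B=YROB
After move 5 (R): R=YRGR U=GWWR F=OGGW D=YOYY B=BRBB
After move 6 (U): U=WGRW F=YRGW R=BRGR B=WBBB L=OGOO
Query: D face = YOYY

Answer: Y O Y Y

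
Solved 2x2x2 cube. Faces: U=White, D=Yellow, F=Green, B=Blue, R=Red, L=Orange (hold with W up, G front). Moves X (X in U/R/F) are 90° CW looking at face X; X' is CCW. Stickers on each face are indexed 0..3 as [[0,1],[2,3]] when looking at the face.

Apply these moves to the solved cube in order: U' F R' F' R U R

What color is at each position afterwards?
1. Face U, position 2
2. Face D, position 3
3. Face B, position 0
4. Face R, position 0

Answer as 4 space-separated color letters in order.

Answer: G B B W

Derivation:
After move 1 (U'): U=WWWW F=OOGG R=GGRR B=RRBB L=BBOO
After move 2 (F): F=GOGO U=WWOB R=WGWR D=RGYY L=BYOY
After move 3 (R'): R=GRWW U=WBOR F=GWGB D=ROYO B=YRGB
After move 4 (F'): F=WBGG U=WBGW R=ORRW D=YYYO L=BROO
After move 5 (R): R=ROWR U=WBGG F=WYGO D=YGYY B=WRBB
After move 6 (U): U=GWGB F=ROGO R=WRWR B=BRBB L=WYOO
After move 7 (R): R=WWRR U=GOGO F=RGGY D=YBYB B=BRWB
Query 1: U[2] = G
Query 2: D[3] = B
Query 3: B[0] = B
Query 4: R[0] = W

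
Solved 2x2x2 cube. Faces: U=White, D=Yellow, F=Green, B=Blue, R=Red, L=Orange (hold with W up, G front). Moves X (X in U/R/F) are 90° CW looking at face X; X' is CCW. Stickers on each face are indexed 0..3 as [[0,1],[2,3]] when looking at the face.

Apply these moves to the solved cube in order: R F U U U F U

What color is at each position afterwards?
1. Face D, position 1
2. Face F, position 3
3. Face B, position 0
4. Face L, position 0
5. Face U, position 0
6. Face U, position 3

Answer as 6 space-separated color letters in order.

Answer: G Y W Y B O

Derivation:
After move 1 (R): R=RRRR U=WGWG F=GYGY D=YBYB B=WBWB
After move 2 (F): F=GGYY U=WGOO R=WRGR D=RRYB L=OYOB
After move 3 (U): U=OWOG F=WRYY R=WBGR B=OYWB L=GGOB
After move 4 (U): U=OOGW F=WBYY R=OYGR B=GGWB L=WROB
After move 5 (U): U=GOWO F=OYYY R=GGGR B=WRWB L=WBOB
After move 6 (F): F=YOYY U=GOBB R=WGOR D=GGYB L=WROR
After move 7 (U): U=BGBO F=WGYY R=WROR B=WRWB L=YOOR
Query 1: D[1] = G
Query 2: F[3] = Y
Query 3: B[0] = W
Query 4: L[0] = Y
Query 5: U[0] = B
Query 6: U[3] = O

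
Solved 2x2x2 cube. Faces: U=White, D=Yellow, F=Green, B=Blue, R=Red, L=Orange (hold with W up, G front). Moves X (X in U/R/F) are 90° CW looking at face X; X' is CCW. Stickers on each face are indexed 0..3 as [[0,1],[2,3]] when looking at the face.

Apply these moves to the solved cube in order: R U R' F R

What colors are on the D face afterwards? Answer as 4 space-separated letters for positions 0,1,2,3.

After move 1 (R): R=RRRR U=WGWG F=GYGY D=YBYB B=WBWB
After move 2 (U): U=WWGG F=RRGY R=WBRR B=OOWB L=GYOO
After move 3 (R'): R=BRWR U=WWGO F=RWGG D=YRYY B=BOBB
After move 4 (F): F=GRGW U=WWOY R=GROR D=WBYY L=GYOR
After move 5 (R): R=OGRR U=WROW F=GBGY D=WBYB B=YOWB
Query: D face = WBYB

Answer: W B Y B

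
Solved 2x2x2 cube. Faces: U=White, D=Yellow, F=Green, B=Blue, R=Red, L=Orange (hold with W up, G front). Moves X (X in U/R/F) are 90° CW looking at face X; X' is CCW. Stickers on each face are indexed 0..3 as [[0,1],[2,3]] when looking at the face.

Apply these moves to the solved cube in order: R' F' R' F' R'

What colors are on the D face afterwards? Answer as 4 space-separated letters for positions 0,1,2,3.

Answer: B R Y G

Derivation:
After move 1 (R'): R=RRRR U=WBWB F=GWGW D=YGYG B=YBYB
After move 2 (F'): F=WWGG U=WBRR R=GRYR D=OOYG L=OBOW
After move 3 (R'): R=RRGY U=WYRY F=WBGR D=OWYG B=GBOB
After move 4 (F'): F=BRWG U=WYRG R=WROY D=BWYG L=OYOR
After move 5 (R'): R=RYWO U=WORG F=BYWG D=BRYG B=GBWB
Query: D face = BRYG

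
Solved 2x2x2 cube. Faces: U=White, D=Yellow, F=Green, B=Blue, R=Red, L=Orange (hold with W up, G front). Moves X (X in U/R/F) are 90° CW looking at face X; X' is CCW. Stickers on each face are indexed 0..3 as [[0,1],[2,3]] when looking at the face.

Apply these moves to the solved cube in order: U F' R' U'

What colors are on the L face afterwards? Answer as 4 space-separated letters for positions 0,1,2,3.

After move 1 (U): U=WWWW F=RRGG R=BBRR B=OOBB L=GGOO
After move 2 (F'): F=RGRG U=WWBR R=YBYR D=GOYY L=GWOW
After move 3 (R'): R=BRYY U=WBBO F=RWRR D=GGYG B=YOOB
After move 4 (U'): U=BOWB F=GWRR R=RWYY B=BROB L=YOOW
Query: L face = YOOW

Answer: Y O O W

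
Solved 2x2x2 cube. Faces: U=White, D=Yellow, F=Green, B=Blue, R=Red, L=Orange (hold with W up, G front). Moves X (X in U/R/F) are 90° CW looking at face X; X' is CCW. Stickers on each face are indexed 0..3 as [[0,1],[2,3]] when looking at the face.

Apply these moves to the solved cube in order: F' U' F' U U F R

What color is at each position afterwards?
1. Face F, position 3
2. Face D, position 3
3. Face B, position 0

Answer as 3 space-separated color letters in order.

After move 1 (F'): F=GGGG U=WWRR R=YRYR D=OOYY L=OWOW
After move 2 (U'): U=WRWR F=OWGG R=GGYR B=YRBB L=BBOW
After move 3 (F'): F=WGOG U=WRGY R=OGOR D=BWYY L=BROW
After move 4 (U): U=GWYR F=OGOG R=YROR B=BRBB L=WGOW
After move 5 (U): U=YGRW F=YROG R=BROR B=WGBB L=OGOW
After move 6 (F): F=OYGR U=YGWG R=RRWR D=OBYY L=OBOW
After move 7 (R): R=WRRR U=YYWR F=OBGY D=OBYW B=GGGB
Query 1: F[3] = Y
Query 2: D[3] = W
Query 3: B[0] = G

Answer: Y W G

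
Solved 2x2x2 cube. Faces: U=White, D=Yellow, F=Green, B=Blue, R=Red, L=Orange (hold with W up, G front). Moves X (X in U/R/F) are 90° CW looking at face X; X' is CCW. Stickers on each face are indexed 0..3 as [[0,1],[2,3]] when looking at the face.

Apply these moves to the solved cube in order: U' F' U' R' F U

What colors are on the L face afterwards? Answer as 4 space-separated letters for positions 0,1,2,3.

After move 1 (U'): U=WWWW F=OOGG R=GGRR B=RRBB L=BBOO
After move 2 (F'): F=OGOG U=WWGR R=YGYR D=BOYY L=BWOW
After move 3 (U'): U=WRWG F=BWOG R=OGYR B=YGBB L=RROW
After move 4 (R'): R=GROY U=WBWY F=BROG D=BWYG B=YGOB
After move 5 (F): F=OBGR U=WBWR R=WRYY D=OGYG L=RBOW
After move 6 (U): U=WWRB F=WRGR R=YGYY B=RBOB L=OBOW
Query: L face = OBOW

Answer: O B O W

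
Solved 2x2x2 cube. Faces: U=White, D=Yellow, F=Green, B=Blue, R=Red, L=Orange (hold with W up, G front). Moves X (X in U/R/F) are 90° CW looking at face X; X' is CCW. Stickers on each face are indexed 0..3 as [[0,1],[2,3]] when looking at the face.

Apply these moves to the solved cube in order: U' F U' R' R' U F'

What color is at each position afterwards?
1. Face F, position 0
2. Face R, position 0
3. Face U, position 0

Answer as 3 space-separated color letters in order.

After move 1 (U'): U=WWWW F=OOGG R=GGRR B=RRBB L=BBOO
After move 2 (F): F=GOGO U=WWOB R=WGWR D=RGYY L=BYOY
After move 3 (U'): U=WBWO F=BYGO R=GOWR B=WGBB L=RROY
After move 4 (R'): R=ORGW U=WBWW F=BBGO D=RYYO B=YGGB
After move 5 (R'): R=RWOG U=WGWY F=BBGW D=RBYO B=OGYB
After move 6 (U): U=WWYG F=RWGW R=OGOG B=RRYB L=BBOY
After move 7 (F'): F=WWRG U=WWOO R=BGRG D=BYYO L=BGOY
Query 1: F[0] = W
Query 2: R[0] = B
Query 3: U[0] = W

Answer: W B W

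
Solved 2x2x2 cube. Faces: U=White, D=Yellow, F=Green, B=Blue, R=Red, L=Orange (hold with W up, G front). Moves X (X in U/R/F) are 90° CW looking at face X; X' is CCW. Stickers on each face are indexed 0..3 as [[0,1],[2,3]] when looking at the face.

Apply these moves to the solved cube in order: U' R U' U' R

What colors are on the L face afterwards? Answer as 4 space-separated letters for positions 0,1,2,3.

After move 1 (U'): U=WWWW F=OOGG R=GGRR B=RRBB L=BBOO
After move 2 (R): R=RGRG U=WOWG F=OYGY D=YBYR B=WRWB
After move 3 (U'): U=OGWW F=BBGY R=OYRG B=RGWB L=WROO
After move 4 (U'): U=GWOW F=WRGY R=BBRG B=OYWB L=RGOO
After move 5 (R): R=RBGB U=GROY F=WBGR D=YWYO B=WYWB
Query: L face = RGOO

Answer: R G O O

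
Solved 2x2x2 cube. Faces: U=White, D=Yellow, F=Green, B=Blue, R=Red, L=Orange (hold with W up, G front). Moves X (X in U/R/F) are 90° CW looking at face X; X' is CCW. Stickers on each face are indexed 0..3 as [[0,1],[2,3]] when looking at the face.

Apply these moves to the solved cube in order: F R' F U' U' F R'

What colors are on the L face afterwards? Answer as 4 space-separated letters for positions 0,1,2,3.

After move 1 (F): F=GGGG U=WWOO R=WRWR D=RRYY L=OYOY
After move 2 (R'): R=RRWW U=WBOB F=GWGO D=RGYG B=YBRB
After move 3 (F): F=GGOW U=WBYY R=ORBW D=WRYG L=OROG
After move 4 (U'): U=BYWY F=OROW R=GGBW B=ORRB L=YBOG
After move 5 (U'): U=YYBW F=YBOW R=ORBW B=GGRB L=OROG
After move 6 (F): F=OYWB U=YYGR R=BRWW D=BOYG L=OWOR
After move 7 (R'): R=RWBW U=YRGG F=OYWR D=BYYB B=GGOB
Query: L face = OWOR

Answer: O W O R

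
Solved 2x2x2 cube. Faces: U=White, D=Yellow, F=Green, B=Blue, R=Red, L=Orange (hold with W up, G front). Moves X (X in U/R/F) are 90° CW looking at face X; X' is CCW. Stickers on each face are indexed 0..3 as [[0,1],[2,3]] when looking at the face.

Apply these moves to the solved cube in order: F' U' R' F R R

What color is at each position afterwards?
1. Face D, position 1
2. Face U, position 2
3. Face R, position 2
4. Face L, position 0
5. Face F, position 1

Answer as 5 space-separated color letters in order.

Answer: B W R B O

Derivation:
After move 1 (F'): F=GGGG U=WWRR R=YRYR D=OOYY L=OWOW
After move 2 (U'): U=WRWR F=OWGG R=GGYR B=YRBB L=BBOW
After move 3 (R'): R=GRGY U=WBWY F=ORGR D=OWYG B=YROB
After move 4 (F): F=GORR U=WBWB R=WRYY D=GGYG L=BOOW
After move 5 (R): R=YWYR U=WOWR F=GGRG D=GOYY B=BRBB
After move 6 (R): R=YYRW U=WGWG F=GORY D=GBYB B=RROB
Query 1: D[1] = B
Query 2: U[2] = W
Query 3: R[2] = R
Query 4: L[0] = B
Query 5: F[1] = O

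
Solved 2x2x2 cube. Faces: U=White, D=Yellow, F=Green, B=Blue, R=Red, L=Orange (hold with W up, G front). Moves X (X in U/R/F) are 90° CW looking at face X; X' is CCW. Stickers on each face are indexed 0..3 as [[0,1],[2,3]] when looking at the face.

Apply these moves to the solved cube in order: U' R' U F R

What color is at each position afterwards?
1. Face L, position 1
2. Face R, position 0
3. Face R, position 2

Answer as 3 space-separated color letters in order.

After move 1 (U'): U=WWWW F=OOGG R=GGRR B=RRBB L=BBOO
After move 2 (R'): R=GRGR U=WBWR F=OWGW D=YOYG B=YRYB
After move 3 (U): U=WWRB F=GRGW R=YRGR B=BBYB L=OWOO
After move 4 (F): F=GGWR U=WWOW R=RRBR D=GYYG L=OYOO
After move 5 (R): R=BRRR U=WGOR F=GYWG D=GYYB B=WBWB
Query 1: L[1] = Y
Query 2: R[0] = B
Query 3: R[2] = R

Answer: Y B R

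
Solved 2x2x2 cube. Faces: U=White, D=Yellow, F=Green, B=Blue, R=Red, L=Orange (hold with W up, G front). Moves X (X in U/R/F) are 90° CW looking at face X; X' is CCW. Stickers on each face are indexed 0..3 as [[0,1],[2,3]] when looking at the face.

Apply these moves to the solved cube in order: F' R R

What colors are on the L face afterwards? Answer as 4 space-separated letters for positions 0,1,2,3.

Answer: O W O W

Derivation:
After move 1 (F'): F=GGGG U=WWRR R=YRYR D=OOYY L=OWOW
After move 2 (R): R=YYRR U=WGRG F=GOGY D=OBYB B=RBWB
After move 3 (R): R=RYRY U=WORY F=GBGB D=OWYR B=GBGB
Query: L face = OWOW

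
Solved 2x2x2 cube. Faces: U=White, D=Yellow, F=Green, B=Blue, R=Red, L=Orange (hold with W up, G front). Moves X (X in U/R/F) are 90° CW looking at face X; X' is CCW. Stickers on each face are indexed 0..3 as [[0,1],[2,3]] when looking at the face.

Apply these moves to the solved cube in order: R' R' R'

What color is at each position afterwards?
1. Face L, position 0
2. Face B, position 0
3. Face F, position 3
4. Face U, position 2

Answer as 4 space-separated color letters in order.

After move 1 (R'): R=RRRR U=WBWB F=GWGW D=YGYG B=YBYB
After move 2 (R'): R=RRRR U=WYWY F=GBGB D=YWYW B=GBGB
After move 3 (R'): R=RRRR U=WGWG F=GYGY D=YBYB B=WBWB
Query 1: L[0] = O
Query 2: B[0] = W
Query 3: F[3] = Y
Query 4: U[2] = W

Answer: O W Y W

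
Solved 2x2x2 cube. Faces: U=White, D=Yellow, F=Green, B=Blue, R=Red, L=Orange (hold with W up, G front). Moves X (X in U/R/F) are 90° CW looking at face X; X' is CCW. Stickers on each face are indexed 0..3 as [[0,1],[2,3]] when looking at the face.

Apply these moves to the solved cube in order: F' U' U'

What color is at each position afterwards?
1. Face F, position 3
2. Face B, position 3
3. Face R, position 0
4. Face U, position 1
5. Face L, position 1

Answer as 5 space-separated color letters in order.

Answer: G B O R R

Derivation:
After move 1 (F'): F=GGGG U=WWRR R=YRYR D=OOYY L=OWOW
After move 2 (U'): U=WRWR F=OWGG R=GGYR B=YRBB L=BBOW
After move 3 (U'): U=RRWW F=BBGG R=OWYR B=GGBB L=YROW
Query 1: F[3] = G
Query 2: B[3] = B
Query 3: R[0] = O
Query 4: U[1] = R
Query 5: L[1] = R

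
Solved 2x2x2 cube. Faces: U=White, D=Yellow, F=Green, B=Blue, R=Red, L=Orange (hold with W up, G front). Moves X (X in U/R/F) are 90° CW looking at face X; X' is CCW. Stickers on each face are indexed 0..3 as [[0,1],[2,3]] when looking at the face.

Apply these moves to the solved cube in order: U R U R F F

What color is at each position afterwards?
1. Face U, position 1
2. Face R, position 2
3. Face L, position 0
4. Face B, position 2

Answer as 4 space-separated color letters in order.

After move 1 (U): U=WWWW F=RRGG R=BBRR B=OOBB L=GGOO
After move 2 (R): R=RBRB U=WRWG F=RYGY D=YBYO B=WOWB
After move 3 (U): U=WWGR F=RBGY R=WORB B=GGWB L=RYOO
After move 4 (R): R=RWBO U=WBGY F=RBGO D=YWYG B=RGWB
After move 5 (F): F=GROB U=WBOY R=GWYO D=BRYG L=RYOW
After move 6 (F): F=OGBR U=WBWY R=OWYO D=YGYG L=RBOR
Query 1: U[1] = B
Query 2: R[2] = Y
Query 3: L[0] = R
Query 4: B[2] = W

Answer: B Y R W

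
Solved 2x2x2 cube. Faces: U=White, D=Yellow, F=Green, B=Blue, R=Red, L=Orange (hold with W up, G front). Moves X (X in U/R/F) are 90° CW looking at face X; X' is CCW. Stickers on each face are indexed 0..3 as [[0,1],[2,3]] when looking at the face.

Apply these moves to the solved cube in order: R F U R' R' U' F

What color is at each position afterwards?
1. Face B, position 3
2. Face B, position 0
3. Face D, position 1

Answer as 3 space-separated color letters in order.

Answer: B R W

Derivation:
After move 1 (R): R=RRRR U=WGWG F=GYGY D=YBYB B=WBWB
After move 2 (F): F=GGYY U=WGOO R=WRGR D=RRYB L=OYOB
After move 3 (U): U=OWOG F=WRYY R=WBGR B=OYWB L=GGOB
After move 4 (R'): R=BRWG U=OWOO F=WWYG D=RRYY B=BYRB
After move 5 (R'): R=RGBW U=OROB F=WWYO D=RWYG B=YYRB
After move 6 (U'): U=RBOO F=GGYO R=WWBW B=RGRB L=YYOB
After move 7 (F): F=YGOG U=RBBY R=OWOW D=BWYG L=YROW
Query 1: B[3] = B
Query 2: B[0] = R
Query 3: D[1] = W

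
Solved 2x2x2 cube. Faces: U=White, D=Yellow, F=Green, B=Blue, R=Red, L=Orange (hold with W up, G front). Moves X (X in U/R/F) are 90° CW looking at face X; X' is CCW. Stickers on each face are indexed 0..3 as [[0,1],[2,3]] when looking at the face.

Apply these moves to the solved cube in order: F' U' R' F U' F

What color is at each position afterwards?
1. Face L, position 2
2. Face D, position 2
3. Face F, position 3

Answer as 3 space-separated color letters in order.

After move 1 (F'): F=GGGG U=WWRR R=YRYR D=OOYY L=OWOW
After move 2 (U'): U=WRWR F=OWGG R=GGYR B=YRBB L=BBOW
After move 3 (R'): R=GRGY U=WBWY F=ORGR D=OWYG B=YROB
After move 4 (F): F=GORR U=WBWB R=WRYY D=GGYG L=BOOW
After move 5 (U'): U=BBWW F=BORR R=GOYY B=WROB L=YROW
After move 6 (F): F=RBRO U=BBWR R=WOWY D=YGYG L=YGOG
Query 1: L[2] = O
Query 2: D[2] = Y
Query 3: F[3] = O

Answer: O Y O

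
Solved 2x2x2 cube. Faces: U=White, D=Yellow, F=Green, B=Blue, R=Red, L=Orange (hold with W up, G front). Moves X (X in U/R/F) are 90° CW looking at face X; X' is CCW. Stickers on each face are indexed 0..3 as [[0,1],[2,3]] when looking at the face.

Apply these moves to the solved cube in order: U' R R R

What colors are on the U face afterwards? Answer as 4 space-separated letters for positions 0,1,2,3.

After move 1 (U'): U=WWWW F=OOGG R=GGRR B=RRBB L=BBOO
After move 2 (R): R=RGRG U=WOWG F=OYGY D=YBYR B=WRWB
After move 3 (R): R=RRGG U=WYWY F=OBGR D=YWYW B=GROB
After move 4 (R): R=GRGR U=WBWR F=OWGW D=YOYG B=YRYB
Query: U face = WBWR

Answer: W B W R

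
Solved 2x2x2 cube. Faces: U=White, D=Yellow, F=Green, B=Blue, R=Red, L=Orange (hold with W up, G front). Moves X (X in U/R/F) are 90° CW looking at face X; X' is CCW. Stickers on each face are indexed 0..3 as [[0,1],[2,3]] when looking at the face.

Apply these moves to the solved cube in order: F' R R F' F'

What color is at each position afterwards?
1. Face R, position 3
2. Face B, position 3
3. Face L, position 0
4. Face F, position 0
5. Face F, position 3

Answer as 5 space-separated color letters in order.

After move 1 (F'): F=GGGG U=WWRR R=YRYR D=OOYY L=OWOW
After move 2 (R): R=YYRR U=WGRG F=GOGY D=OBYB B=RBWB
After move 3 (R): R=RYRY U=WORY F=GBGB D=OWYR B=GBGB
After move 4 (F'): F=BBGG U=WORR R=WYOY D=WWYR L=OYOR
After move 5 (F'): F=BGBG U=WOWO R=WYWY D=YRYR L=OROR
Query 1: R[3] = Y
Query 2: B[3] = B
Query 3: L[0] = O
Query 4: F[0] = B
Query 5: F[3] = G

Answer: Y B O B G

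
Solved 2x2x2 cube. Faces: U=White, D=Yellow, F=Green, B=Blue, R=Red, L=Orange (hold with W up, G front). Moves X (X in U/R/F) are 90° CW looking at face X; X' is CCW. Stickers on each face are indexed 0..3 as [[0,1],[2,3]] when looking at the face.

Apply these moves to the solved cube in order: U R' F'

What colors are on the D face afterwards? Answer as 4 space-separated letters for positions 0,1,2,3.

After move 1 (U): U=WWWW F=RRGG R=BBRR B=OOBB L=GGOO
After move 2 (R'): R=BRBR U=WBWO F=RWGW D=YRYG B=YOYB
After move 3 (F'): F=WWRG U=WBBB R=RRYR D=GOYG L=GOOW
Query: D face = GOYG

Answer: G O Y G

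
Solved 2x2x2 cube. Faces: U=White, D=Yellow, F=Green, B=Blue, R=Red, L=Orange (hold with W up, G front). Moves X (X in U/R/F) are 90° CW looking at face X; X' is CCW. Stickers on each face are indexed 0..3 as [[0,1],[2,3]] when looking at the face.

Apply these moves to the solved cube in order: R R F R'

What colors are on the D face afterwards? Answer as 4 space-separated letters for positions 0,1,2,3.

After move 1 (R): R=RRRR U=WGWG F=GYGY D=YBYB B=WBWB
After move 2 (R): R=RRRR U=WYWY F=GBGB D=YWYW B=GBGB
After move 3 (F): F=GGBB U=WYOO R=WRYR D=RRYW L=OYOW
After move 4 (R'): R=RRWY U=WGOG F=GYBO D=RGYB B=WBRB
Query: D face = RGYB

Answer: R G Y B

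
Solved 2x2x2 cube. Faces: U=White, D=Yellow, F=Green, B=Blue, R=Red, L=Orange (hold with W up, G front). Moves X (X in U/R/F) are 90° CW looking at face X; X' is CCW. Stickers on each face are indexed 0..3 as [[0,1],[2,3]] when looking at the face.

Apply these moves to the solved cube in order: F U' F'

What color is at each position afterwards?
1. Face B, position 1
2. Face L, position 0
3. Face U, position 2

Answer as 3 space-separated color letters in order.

Answer: R B G

Derivation:
After move 1 (F): F=GGGG U=WWOO R=WRWR D=RRYY L=OYOY
After move 2 (U'): U=WOWO F=OYGG R=GGWR B=WRBB L=BBOY
After move 3 (F'): F=YGOG U=WOGW R=RGRR D=BYYY L=BOOW
Query 1: B[1] = R
Query 2: L[0] = B
Query 3: U[2] = G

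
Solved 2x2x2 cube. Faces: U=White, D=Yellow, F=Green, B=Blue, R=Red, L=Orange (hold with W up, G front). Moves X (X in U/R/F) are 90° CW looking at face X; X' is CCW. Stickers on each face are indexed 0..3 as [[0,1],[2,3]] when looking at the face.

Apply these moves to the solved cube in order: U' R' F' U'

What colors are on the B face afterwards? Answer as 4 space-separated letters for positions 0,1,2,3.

After move 1 (U'): U=WWWW F=OOGG R=GGRR B=RRBB L=BBOO
After move 2 (R'): R=GRGR U=WBWR F=OWGW D=YOYG B=YRYB
After move 3 (F'): F=WWOG U=WBGG R=ORYR D=BOYG L=BROW
After move 4 (U'): U=BGWG F=BROG R=WWYR B=ORYB L=YROW
Query: B face = ORYB

Answer: O R Y B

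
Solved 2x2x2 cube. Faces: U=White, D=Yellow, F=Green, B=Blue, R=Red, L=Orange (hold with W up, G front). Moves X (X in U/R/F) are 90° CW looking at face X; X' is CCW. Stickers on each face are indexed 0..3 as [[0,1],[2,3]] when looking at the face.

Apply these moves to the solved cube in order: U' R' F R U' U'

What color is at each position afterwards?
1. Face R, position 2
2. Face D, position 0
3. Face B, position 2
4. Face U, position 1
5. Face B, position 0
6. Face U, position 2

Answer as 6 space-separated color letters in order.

After move 1 (U'): U=WWWW F=OOGG R=GGRR B=RRBB L=BBOO
After move 2 (R'): R=GRGR U=WBWR F=OWGW D=YOYG B=YRYB
After move 3 (F): F=GOWW U=WBOB R=WRRR D=GGYG L=BYOO
After move 4 (R): R=RWRR U=WOOW F=GGWG D=GYYY B=BRBB
After move 5 (U'): U=OWWO F=BYWG R=GGRR B=RWBB L=BROO
After move 6 (U'): U=WOOW F=BRWG R=BYRR B=GGBB L=RWOO
Query 1: R[2] = R
Query 2: D[0] = G
Query 3: B[2] = B
Query 4: U[1] = O
Query 5: B[0] = G
Query 6: U[2] = O

Answer: R G B O G O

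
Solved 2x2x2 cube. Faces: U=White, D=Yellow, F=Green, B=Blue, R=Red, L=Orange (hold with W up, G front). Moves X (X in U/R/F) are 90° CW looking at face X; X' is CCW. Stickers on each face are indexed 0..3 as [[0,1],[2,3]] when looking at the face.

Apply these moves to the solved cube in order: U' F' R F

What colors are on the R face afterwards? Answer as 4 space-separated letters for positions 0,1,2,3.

Answer: G Y G G

Derivation:
After move 1 (U'): U=WWWW F=OOGG R=GGRR B=RRBB L=BBOO
After move 2 (F'): F=OGOG U=WWGR R=YGYR D=BOYY L=BWOW
After move 3 (R): R=YYRG U=WGGG F=OOOY D=BBYR B=RRWB
After move 4 (F): F=OOYO U=WGWW R=GYGG D=RYYR L=BBOB
Query: R face = GYGG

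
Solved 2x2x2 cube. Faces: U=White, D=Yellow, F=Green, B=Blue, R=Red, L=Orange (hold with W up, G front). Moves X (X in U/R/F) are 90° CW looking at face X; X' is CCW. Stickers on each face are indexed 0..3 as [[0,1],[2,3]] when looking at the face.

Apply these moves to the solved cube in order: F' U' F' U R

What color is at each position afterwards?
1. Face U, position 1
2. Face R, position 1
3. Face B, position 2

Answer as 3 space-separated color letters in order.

After move 1 (F'): F=GGGG U=WWRR R=YRYR D=OOYY L=OWOW
After move 2 (U'): U=WRWR F=OWGG R=GGYR B=YRBB L=BBOW
After move 3 (F'): F=WGOG U=WRGY R=OGOR D=BWYY L=BROW
After move 4 (U): U=GWYR F=OGOG R=YROR B=BRBB L=WGOW
After move 5 (R): R=OYRR U=GGYG F=OWOY D=BBYB B=RRWB
Query 1: U[1] = G
Query 2: R[1] = Y
Query 3: B[2] = W

Answer: G Y W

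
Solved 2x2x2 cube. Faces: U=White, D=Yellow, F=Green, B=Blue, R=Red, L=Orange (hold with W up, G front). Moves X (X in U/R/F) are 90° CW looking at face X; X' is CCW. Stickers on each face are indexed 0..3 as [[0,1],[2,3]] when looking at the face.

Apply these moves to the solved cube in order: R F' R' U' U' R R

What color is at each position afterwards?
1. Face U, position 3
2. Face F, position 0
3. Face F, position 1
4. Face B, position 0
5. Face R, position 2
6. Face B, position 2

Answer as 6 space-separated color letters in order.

Answer: G B O R G B

Derivation:
After move 1 (R): R=RRRR U=WGWG F=GYGY D=YBYB B=WBWB
After move 2 (F'): F=YYGG U=WGRR R=BRYR D=OOYB L=OGOW
After move 3 (R'): R=RRBY U=WWRW F=YGGR D=OYYG B=BBOB
After move 4 (U'): U=WWWR F=OGGR R=YGBY B=RROB L=BBOW
After move 5 (U'): U=WRWW F=BBGR R=OGBY B=YGOB L=RROW
After move 6 (R): R=BOYG U=WBWR F=BYGG D=OOYY B=WGRB
After move 7 (R): R=YBGO U=WYWG F=BOGY D=ORYW B=RGBB
Query 1: U[3] = G
Query 2: F[0] = B
Query 3: F[1] = O
Query 4: B[0] = R
Query 5: R[2] = G
Query 6: B[2] = B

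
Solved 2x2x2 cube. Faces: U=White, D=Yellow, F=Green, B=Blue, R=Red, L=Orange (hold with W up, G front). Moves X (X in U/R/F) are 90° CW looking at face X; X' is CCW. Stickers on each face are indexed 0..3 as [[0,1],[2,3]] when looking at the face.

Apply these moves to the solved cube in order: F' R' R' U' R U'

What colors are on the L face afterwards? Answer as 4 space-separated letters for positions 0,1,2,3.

Answer: R Y O W

Derivation:
After move 1 (F'): F=GGGG U=WWRR R=YRYR D=OOYY L=OWOW
After move 2 (R'): R=RRYY U=WBRB F=GWGR D=OGYG B=YBOB
After move 3 (R'): R=RYRY U=WORY F=GBGB D=OWYR B=GBGB
After move 4 (U'): U=OYWR F=OWGB R=GBRY B=RYGB L=GBOW
After move 5 (R): R=RGYB U=OWWB F=OWGR D=OGYR B=RYYB
After move 6 (U'): U=WBOW F=GBGR R=OWYB B=RGYB L=RYOW
Query: L face = RYOW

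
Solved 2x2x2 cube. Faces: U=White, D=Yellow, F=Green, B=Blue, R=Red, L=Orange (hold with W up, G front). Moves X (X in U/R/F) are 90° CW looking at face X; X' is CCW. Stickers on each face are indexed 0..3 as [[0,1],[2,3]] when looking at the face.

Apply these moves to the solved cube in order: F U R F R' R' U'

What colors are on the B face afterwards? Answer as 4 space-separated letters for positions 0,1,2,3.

Answer: B G W B

Derivation:
After move 1 (F): F=GGGG U=WWOO R=WRWR D=RRYY L=OYOY
After move 2 (U): U=OWOW F=WRGG R=BBWR B=OYBB L=GGOY
After move 3 (R): R=WBRB U=OROG F=WRGY D=RBYO B=WYWB
After move 4 (F): F=GWYR U=ORYG R=OBGB D=RWYO L=GROB
After move 5 (R'): R=BBOG U=OWYW F=GRYG D=RWYR B=OYWB
After move 6 (R'): R=BGBO U=OWYO F=GWYW D=RRYG B=RYWB
After move 7 (U'): U=WOOY F=GRYW R=GWBO B=BGWB L=RYOB
Query: B face = BGWB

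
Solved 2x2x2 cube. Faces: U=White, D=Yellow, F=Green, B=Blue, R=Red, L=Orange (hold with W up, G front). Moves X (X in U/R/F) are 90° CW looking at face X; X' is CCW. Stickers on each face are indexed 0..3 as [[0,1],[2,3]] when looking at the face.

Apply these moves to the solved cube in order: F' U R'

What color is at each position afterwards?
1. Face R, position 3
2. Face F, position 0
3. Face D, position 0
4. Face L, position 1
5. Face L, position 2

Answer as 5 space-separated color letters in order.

Answer: Y Y O G O

Derivation:
After move 1 (F'): F=GGGG U=WWRR R=YRYR D=OOYY L=OWOW
After move 2 (U): U=RWRW F=YRGG R=BBYR B=OWBB L=GGOW
After move 3 (R'): R=BRBY U=RBRO F=YWGW D=ORYG B=YWOB
Query 1: R[3] = Y
Query 2: F[0] = Y
Query 3: D[0] = O
Query 4: L[1] = G
Query 5: L[2] = O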